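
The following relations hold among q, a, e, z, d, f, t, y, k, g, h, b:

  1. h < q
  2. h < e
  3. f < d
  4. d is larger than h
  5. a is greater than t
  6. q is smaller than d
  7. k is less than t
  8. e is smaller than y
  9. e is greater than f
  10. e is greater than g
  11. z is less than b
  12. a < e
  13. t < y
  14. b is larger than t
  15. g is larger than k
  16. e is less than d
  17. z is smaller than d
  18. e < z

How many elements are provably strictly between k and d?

5

The relations place k below d. An element lies strictly between them when it is forced above k and also forced below d.
Above k: {g, t, a, e, z, y, b}. Below d: {h, g, t, a, f, e, z, q}.
Intersection: {g, t, a, e, z} — 5.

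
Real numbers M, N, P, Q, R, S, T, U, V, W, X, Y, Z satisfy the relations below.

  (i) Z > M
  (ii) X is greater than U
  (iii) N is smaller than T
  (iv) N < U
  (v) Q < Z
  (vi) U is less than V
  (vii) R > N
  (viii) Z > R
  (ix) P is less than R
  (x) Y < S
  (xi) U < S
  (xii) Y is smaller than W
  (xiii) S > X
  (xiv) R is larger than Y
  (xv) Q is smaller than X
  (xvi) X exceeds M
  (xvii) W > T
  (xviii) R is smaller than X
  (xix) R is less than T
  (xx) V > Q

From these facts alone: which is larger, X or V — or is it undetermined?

undetermined

Following every chain through X: above X we get S; below X we get N, P, U, Y, Q, M, R.
V is not reached, and no chain runs the other way from V to X.
So the given relations leave the order of X and V undetermined.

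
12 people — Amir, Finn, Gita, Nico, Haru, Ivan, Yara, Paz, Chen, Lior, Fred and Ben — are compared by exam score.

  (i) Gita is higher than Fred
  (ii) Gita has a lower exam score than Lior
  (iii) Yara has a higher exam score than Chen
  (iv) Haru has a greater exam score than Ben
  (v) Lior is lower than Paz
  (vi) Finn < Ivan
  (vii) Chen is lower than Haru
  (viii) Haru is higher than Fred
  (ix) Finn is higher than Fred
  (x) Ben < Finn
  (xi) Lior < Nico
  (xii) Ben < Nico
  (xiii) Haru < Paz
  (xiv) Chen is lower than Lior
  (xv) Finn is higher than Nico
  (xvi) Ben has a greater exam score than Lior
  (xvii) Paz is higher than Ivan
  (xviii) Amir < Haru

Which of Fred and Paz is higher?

Paz

Link the given pairs in sequence: Fred < Gita; Gita < Lior; Lior < Ben; Ben < Nico; Nico < Finn; Finn < Ivan; Ivan < Paz.
Together: Fred < Gita < Lior < Ben < Nico < Finn < Ivan < Paz.
So Fred < Paz; Paz is the higher of the two.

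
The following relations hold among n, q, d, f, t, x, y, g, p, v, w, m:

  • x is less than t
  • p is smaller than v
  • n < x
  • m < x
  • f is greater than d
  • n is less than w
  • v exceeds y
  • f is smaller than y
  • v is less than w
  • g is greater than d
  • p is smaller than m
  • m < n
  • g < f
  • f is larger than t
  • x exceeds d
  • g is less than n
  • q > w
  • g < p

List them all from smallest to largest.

d < g < p < m < n < x < t < f < y < v < w < q

Each adjacent pair is fixed by a given relation: d < g; g < p; p < m; m < n; n < x; x < t; t < f; f < y; y < v; v < w; w < q. Chaining them end to end gives the full order.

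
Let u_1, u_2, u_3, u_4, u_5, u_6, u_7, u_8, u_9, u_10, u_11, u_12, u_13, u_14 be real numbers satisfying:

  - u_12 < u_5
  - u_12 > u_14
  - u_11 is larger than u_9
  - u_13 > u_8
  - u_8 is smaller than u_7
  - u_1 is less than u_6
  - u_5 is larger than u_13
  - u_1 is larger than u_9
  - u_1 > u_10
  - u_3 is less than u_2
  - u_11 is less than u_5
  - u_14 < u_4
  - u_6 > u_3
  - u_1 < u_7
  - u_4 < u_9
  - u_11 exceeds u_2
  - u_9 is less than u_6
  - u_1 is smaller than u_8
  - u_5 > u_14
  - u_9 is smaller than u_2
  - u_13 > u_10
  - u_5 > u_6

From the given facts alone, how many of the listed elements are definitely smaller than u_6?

Directly below u_6: u_3, u_9, u_1.
One step further: u_4, u_10 (5 so far).
One step further: u_14 (6 so far).
No other element is forced below u_6 by the given relations, so the count is 6.

6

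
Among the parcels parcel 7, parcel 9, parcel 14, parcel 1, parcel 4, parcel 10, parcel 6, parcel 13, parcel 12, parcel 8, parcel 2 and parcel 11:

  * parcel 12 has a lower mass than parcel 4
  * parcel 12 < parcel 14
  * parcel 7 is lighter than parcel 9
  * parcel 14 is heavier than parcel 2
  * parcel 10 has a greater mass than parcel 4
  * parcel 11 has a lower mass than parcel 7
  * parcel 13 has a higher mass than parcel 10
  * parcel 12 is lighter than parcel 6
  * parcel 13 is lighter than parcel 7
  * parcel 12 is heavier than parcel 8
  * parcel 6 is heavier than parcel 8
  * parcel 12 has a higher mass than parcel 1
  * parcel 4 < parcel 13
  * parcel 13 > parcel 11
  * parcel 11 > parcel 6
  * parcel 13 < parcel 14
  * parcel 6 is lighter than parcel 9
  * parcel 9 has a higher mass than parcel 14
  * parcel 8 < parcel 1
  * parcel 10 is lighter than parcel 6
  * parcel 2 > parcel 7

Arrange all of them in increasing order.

Nothing is placed below parcel 8, so it is least; from there parcel 8 < parcel 1; parcel 1 < parcel 12; parcel 12 < parcel 4; parcel 4 < parcel 10; parcel 10 < parcel 6; parcel 6 < parcel 11; parcel 11 < parcel 13; parcel 13 < parcel 7; parcel 7 < parcel 2; parcel 2 < parcel 14; parcel 14 < parcel 9, each given directly.

parcel 8 < parcel 1 < parcel 12 < parcel 4 < parcel 10 < parcel 6 < parcel 11 < parcel 13 < parcel 7 < parcel 2 < parcel 14 < parcel 9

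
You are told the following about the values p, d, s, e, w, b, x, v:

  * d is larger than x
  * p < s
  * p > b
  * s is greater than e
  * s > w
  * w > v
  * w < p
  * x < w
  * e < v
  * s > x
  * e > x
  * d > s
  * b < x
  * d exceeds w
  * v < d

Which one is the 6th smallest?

p

Piecing the relations together gives one ordering: b < x < e < v < w < p < s < d.
Counting 6 from the smallest end gives p.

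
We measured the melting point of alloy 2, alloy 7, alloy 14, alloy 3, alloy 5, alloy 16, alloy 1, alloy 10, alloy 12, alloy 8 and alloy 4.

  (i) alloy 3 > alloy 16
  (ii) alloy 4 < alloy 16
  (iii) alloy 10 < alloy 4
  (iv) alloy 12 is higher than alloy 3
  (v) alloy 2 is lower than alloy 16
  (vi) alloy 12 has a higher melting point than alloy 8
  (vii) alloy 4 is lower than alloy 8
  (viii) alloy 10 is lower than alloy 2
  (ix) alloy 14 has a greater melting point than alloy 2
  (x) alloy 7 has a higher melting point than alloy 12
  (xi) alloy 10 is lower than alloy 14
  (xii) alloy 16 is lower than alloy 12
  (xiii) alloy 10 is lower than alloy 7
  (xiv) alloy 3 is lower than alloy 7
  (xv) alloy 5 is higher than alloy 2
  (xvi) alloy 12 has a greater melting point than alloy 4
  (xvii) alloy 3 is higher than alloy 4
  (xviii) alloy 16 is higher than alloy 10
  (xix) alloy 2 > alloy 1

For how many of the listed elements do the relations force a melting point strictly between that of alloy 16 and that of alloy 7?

Chaining upward from alloy 16 reaches: alloy 3, alloy 12.
Chaining downward from alloy 7 reaches: alloy 10, alloy 4, alloy 1, alloy 2, alloy 3, alloy 8, alloy 12.
Strictly between alloy 16 and alloy 7 are those in both lists: alloy 3, alloy 12 — 2 elements.

2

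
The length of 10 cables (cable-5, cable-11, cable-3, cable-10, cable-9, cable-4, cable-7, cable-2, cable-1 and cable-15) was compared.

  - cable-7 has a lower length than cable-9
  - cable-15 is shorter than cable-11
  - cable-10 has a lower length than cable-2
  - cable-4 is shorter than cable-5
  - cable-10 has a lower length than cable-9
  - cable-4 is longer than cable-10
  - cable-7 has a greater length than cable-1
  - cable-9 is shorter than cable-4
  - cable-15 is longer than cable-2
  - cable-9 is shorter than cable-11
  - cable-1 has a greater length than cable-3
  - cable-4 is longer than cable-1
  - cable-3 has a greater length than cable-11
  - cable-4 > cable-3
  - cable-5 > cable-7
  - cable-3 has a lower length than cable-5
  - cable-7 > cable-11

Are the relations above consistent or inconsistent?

Chaining the given relations yields cable-11 < cable-3 < cable-1 < cable-7 < cable-9, so cable-11 < cable-9. But one relation states cable-9 < cable-11. These cannot both hold.

inconsistent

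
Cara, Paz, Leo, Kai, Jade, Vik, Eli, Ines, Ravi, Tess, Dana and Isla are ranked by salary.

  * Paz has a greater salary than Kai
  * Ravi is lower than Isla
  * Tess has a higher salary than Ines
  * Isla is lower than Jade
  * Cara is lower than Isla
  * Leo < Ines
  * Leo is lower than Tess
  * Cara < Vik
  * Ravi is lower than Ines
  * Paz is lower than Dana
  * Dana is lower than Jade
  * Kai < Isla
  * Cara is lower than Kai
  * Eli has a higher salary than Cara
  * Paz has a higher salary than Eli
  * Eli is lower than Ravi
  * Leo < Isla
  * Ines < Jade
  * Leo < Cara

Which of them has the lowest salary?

Leo

Chaining upward from Leo: directly above it, Cara, Ines, Isla, Tess; then Kai, Eli, Jade, Vik; then Ravi, Paz; then Dana.
That covers every other element, and nothing is given below Leo, so Leo is the lowest salary.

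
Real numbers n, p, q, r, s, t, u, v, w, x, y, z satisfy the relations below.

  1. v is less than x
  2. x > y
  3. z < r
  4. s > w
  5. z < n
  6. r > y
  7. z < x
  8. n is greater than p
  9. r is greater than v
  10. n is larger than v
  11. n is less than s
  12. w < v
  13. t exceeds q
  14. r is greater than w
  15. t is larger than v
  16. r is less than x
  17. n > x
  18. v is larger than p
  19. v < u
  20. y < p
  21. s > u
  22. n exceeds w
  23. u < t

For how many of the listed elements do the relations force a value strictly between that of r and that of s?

The relations place r below s. An element lies strictly between them when it is forced above r and also forced below s.
Above r: {x, n}. Below s: {y, w, p, z, v, x, u, n}.
Intersection: {x, n} — 2.

2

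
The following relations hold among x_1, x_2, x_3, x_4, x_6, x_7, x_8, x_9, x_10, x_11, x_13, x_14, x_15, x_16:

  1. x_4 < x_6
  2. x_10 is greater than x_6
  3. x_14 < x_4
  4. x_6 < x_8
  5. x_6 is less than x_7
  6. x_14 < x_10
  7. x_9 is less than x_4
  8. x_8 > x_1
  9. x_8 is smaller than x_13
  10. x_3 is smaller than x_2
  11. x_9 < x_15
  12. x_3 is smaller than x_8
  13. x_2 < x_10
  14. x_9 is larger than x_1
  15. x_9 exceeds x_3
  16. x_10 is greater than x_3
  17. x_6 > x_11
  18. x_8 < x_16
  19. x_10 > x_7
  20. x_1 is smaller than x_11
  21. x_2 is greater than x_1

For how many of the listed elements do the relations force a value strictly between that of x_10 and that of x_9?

3

Chaining upward from x_9 reaches: x_4, x_6, x_8, x_13, x_7, x_16, x_15.
Chaining downward from x_10 reaches: x_3, x_1, x_11, x_14, x_4, x_6, x_2, x_7.
Strictly between x_9 and x_10 are those in both lists: x_4, x_6, x_7 — 3 elements.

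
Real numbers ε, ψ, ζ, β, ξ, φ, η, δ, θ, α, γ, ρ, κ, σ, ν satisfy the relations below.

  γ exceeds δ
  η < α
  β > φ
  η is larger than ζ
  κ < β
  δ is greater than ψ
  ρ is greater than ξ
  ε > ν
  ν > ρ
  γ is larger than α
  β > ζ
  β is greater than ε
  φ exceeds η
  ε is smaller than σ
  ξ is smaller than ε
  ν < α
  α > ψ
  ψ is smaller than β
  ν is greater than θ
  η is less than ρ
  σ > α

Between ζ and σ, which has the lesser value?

Following the relations from ζ: ζ < η < ρ < ν < α < σ.
So ζ < σ; ζ is the smaller of the two.

ζ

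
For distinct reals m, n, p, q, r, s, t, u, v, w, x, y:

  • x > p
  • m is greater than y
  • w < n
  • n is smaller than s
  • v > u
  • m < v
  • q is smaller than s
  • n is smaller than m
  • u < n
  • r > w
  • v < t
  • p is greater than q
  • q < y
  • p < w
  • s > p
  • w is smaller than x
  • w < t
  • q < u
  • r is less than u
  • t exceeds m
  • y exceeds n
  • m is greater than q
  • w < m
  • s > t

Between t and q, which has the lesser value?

Link the given pairs in sequence: q < p; p < w; w < r; r < u; u < n; n < y; y < m; m < v; v < t.
Together: q < p < w < r < u < n < y < m < v < t.
So q < t; q is the smaller of the two.

q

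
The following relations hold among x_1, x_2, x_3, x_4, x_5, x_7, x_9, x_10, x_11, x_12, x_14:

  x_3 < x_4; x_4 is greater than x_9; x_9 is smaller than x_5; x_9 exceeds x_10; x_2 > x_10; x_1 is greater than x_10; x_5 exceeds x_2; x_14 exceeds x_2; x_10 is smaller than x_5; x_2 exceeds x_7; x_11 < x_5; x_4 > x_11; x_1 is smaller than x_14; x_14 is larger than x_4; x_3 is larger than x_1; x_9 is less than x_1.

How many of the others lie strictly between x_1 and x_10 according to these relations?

The relations place x_10 below x_1. An element lies strictly between them when it is forced above x_10 and also forced below x_1.
Above x_10: {x_2, x_9, x_3, x_4, x_5, x_14}. Below x_1: {x_9}.
Intersection: {x_9} — 1.

1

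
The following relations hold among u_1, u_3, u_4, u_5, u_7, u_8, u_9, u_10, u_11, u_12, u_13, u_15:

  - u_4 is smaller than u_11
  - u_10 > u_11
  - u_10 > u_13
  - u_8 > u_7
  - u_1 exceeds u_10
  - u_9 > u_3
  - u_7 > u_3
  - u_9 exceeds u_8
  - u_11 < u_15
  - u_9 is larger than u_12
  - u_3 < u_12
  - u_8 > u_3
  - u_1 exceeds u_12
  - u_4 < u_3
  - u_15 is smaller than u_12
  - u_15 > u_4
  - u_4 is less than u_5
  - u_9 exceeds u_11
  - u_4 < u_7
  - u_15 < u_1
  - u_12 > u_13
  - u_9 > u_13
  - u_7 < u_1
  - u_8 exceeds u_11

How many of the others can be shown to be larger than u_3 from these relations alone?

5

From u_3 the given relations immediately reach u_7, u_8, u_12, u_9.
From those, u_1 — 5 in total.
No other element is forced above u_3 by the given relations, so the count is 5.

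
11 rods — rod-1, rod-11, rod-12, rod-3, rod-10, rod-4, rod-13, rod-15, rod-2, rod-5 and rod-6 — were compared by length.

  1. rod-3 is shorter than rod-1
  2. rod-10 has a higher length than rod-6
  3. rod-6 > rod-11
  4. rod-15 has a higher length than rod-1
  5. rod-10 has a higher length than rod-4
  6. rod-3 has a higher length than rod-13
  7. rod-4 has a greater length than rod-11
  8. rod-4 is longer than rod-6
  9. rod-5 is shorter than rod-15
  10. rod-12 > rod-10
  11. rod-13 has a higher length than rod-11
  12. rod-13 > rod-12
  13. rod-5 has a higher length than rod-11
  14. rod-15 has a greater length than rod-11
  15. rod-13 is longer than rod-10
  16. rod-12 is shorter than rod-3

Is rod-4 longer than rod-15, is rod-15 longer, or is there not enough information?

rod-4 < rod-10 and rod-10 < rod-12 give rod-4 < rod-12.
With rod-12 < rod-13: rod-4 < rod-10 < rod-12 < rod-13.
With rod-13 < rod-3: rod-4 < rod-10 < rod-12 < rod-13 < rod-3.
Then rod-3 < rod-1 extends the chain to rod-1.
Then rod-1 < rod-15 extends the chain to rod-15.
So rod-15 is longer.

rod-15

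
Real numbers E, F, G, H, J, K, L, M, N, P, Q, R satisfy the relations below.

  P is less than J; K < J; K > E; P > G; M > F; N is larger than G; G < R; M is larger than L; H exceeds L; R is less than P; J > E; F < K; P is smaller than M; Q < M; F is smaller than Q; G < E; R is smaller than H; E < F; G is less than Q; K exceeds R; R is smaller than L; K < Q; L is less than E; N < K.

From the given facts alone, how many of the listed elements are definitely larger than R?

Directly above R: P, L, H, K.
One step further: E, Q, J, M (8 so far).
One step further: F (9 so far).
Nothing else is reachable above R; 9 in all.

9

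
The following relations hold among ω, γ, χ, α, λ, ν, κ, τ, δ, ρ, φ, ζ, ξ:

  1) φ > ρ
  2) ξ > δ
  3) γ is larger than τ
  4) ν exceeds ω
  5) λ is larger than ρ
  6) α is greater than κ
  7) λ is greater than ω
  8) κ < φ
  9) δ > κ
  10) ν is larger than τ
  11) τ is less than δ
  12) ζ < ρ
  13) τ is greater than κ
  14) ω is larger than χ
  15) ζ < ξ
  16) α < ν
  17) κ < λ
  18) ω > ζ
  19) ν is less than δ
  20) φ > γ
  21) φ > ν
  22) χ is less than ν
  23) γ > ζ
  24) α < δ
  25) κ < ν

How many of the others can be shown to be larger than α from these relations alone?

4

From α the given relations immediately reach ν, δ.
From those, ξ, φ — 4 in total.
No other element is forced above α by the given relations, so the count is 4.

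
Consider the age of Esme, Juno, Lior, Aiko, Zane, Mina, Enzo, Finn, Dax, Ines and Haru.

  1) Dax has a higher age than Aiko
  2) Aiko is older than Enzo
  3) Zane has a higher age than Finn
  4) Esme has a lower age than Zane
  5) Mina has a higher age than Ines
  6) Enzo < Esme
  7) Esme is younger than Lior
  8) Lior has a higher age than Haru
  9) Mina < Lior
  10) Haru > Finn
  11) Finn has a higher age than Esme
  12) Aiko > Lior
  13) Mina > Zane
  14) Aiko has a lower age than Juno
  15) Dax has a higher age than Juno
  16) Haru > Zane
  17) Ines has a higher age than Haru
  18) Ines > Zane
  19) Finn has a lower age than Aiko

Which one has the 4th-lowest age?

Chaining the given pairs: Enzo < Esme < Finn < Zane < Haru < Ines < Mina < Lior < Aiko < Juno < Dax.
Counting 4 from the smallest end gives Zane.

Zane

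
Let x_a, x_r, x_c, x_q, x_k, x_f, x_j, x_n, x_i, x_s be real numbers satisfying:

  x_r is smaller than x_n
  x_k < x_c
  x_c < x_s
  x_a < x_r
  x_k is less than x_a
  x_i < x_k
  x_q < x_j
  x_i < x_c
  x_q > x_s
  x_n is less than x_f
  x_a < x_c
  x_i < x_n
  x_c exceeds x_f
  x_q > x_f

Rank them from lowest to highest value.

x_i < x_k < x_a < x_r < x_n < x_f < x_c < x_s < x_q < x_j

Each adjacent pair is fixed by a given relation: x_i < x_k; x_k < x_a; x_a < x_r; x_r < x_n; x_n < x_f; x_f < x_c; x_c < x_s; x_s < x_q; x_q < x_j. Chaining them end to end gives the full order.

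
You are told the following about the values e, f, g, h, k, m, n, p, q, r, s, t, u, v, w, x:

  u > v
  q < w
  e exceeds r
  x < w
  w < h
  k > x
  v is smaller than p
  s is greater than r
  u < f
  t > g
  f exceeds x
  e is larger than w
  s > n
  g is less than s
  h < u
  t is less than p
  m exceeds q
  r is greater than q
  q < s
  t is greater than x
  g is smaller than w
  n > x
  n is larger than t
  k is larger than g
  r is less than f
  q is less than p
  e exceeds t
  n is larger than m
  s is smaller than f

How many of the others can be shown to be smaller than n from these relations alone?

5

Directly below n: x, t, m.
One step further: q, g (5 so far).
No other element is forced below n by the given relations, so the count is 5.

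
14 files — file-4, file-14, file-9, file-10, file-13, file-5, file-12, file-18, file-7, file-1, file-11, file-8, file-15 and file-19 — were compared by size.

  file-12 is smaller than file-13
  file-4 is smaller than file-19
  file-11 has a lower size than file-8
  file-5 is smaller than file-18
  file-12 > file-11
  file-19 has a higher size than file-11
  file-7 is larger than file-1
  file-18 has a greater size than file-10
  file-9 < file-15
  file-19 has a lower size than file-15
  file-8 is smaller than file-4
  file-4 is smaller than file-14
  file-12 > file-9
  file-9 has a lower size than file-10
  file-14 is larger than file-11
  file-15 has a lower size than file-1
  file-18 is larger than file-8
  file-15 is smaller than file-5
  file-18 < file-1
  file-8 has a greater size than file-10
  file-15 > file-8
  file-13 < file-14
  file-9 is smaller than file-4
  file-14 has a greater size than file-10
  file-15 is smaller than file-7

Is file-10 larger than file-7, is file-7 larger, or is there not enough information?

file-7

Link the given pairs in sequence: file-10 < file-8; file-8 < file-4; file-4 < file-19; file-19 < file-15; file-15 < file-5; file-5 < file-18; file-18 < file-1; file-1 < file-7.
Chaining these gives file-10 < file-8 < file-4 < file-19 < file-15 < file-5 < file-18 < file-1 < file-7.
So file-7 is larger.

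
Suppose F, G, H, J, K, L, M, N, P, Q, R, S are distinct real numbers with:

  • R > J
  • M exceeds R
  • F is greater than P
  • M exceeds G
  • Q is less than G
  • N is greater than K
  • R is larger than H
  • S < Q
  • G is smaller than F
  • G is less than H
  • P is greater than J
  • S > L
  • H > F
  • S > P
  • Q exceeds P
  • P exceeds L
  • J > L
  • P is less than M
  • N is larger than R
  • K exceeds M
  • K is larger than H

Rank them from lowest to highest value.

Each adjacent pair is fixed by a given relation: L < J; J < P; P < S; S < Q; Q < G; G < F; F < H; H < R; R < M; M < K; K < N. Chaining them end to end gives the full order.

L < J < P < S < Q < G < F < H < R < M < K < N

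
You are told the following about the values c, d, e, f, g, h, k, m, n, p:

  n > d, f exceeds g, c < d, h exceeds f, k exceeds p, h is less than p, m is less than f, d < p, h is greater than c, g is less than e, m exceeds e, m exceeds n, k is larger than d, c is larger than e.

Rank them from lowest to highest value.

Each adjacent pair is fixed by a given relation: g < e; e < c; c < d; d < n; n < m; m < f; f < h; h < p; p < k. Chaining them end to end gives the full order.

g < e < c < d < n < m < f < h < p < k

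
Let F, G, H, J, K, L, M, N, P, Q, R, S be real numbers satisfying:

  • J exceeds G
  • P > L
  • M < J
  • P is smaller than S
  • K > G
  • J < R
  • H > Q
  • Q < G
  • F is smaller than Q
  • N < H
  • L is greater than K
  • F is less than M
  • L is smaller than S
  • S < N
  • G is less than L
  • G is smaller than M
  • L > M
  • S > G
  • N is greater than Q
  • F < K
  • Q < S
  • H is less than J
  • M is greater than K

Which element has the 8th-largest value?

Chaining the given pairs: F < Q < G < K < M < L < P < S < N < H < J < R.
Counting 8 from the largest end gives M.

M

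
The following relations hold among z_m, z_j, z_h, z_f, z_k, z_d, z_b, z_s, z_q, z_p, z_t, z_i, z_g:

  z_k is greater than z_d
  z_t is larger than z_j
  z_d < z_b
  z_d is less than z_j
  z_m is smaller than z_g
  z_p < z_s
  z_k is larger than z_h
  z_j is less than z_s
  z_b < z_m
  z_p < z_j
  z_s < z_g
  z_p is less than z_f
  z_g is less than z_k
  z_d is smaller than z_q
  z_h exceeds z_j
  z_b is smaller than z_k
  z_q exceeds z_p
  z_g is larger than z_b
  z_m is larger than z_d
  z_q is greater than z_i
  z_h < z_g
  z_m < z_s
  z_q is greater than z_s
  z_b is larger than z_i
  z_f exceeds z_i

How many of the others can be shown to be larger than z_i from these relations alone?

From z_i the given relations immediately reach z_b, z_q, z_f.
From those, z_m, z_g, z_k — 6 in total.
From those, z_s — 7 in total.
No other element is forced above z_i by the given relations, so the count is 7.

7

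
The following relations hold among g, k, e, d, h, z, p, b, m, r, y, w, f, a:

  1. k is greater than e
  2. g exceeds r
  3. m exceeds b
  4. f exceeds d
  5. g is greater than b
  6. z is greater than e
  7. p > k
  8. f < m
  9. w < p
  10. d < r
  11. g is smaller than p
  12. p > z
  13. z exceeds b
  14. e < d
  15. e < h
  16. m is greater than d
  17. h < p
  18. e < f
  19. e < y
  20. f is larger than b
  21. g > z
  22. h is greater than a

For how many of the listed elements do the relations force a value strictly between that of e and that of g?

The relations place e below g. An element lies strictly between them when it is forced above e and also forced below g.
Above e: {y, d, z, f, r, m, h, k, p}. Below g: {d, b, z, r}.
Intersection: {d, z, r} — 3.

3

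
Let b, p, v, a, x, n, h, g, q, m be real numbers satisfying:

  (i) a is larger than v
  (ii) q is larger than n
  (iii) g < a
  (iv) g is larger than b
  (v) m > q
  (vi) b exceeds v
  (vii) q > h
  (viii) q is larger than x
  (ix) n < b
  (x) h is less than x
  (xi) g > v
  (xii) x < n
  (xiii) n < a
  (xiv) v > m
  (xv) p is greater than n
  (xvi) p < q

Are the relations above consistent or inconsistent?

Every relation is compatible with h < x < n < p < q < m < v < b < g < a; the set is consistent.

consistent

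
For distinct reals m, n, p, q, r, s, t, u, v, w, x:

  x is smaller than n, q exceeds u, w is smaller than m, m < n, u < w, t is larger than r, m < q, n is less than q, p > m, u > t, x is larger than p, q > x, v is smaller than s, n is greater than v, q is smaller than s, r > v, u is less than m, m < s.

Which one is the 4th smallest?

Chaining the given pairs: v < r < t < u < w < m < p < x < n < q < s.
The 4th smallest is u.

u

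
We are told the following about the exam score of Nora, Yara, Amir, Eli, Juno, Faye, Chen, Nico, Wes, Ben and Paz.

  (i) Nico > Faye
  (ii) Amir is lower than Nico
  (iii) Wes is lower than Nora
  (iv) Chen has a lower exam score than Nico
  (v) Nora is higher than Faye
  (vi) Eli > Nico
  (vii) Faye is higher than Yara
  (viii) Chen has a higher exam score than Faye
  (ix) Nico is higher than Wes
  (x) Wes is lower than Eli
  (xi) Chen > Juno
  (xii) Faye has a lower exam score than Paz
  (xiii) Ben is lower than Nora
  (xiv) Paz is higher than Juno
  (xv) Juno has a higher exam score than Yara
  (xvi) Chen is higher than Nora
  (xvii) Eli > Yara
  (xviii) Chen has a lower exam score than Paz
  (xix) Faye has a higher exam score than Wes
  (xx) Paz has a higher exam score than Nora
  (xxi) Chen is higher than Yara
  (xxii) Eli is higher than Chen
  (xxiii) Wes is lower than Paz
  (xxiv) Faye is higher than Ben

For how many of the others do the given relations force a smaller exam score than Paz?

7

From Paz the given relations immediately reach Wes, Juno, Faye, Nora, Chen.
From those, Ben, Yara — 7 in total.
Nothing else is reachable below Paz; 7 in all.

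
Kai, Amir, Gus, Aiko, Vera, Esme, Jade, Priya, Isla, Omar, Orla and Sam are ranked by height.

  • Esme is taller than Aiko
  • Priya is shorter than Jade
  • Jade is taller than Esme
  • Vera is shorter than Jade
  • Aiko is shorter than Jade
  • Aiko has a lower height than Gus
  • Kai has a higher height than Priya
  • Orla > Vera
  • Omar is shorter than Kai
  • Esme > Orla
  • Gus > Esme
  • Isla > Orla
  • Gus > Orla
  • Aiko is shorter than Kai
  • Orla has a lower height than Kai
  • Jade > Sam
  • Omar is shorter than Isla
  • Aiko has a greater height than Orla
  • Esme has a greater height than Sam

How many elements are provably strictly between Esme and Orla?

Chaining upward from Orla reaches: Aiko, Isla, Kai, Jade, Gus.
Chaining downward from Esme reaches: Vera, Aiko, Sam.
Strictly between Orla and Esme are those in both lists: Aiko — 1 element.

1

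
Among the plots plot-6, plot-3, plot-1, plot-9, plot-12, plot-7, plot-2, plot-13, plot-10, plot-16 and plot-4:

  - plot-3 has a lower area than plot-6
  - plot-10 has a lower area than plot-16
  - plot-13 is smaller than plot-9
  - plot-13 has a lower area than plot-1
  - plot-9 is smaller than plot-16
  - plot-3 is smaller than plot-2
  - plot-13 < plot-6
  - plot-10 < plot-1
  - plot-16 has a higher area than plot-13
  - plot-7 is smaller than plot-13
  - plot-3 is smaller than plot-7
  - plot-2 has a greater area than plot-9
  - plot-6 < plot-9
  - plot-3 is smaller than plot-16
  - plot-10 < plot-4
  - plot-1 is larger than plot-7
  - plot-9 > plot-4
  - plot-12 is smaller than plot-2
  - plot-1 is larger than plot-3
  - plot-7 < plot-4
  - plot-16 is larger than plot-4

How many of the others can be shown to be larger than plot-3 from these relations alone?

8

The elements the relations force above plot-3 are plot-7, plot-13, plot-6, plot-4, plot-9, plot-2, plot-16, plot-1 — no chain reaches any other.
That is 8.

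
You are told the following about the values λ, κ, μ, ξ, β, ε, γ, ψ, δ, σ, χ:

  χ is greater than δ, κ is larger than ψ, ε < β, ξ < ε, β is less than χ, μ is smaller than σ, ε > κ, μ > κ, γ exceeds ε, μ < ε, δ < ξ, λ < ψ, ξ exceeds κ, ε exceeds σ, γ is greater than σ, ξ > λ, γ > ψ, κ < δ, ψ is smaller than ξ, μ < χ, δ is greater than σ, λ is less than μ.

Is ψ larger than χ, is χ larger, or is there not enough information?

χ

ψ < κ and κ < μ give ψ < μ.
Then μ < σ extends the chain to σ.
With σ < δ: ψ < κ < μ < σ < δ.
With δ < ξ: ψ < κ < μ < σ < δ < ξ.
Then ξ < ε extends the chain to ε.
Then ε < β extends the chain to β.
Then β < χ extends the chain to χ.
So χ is larger.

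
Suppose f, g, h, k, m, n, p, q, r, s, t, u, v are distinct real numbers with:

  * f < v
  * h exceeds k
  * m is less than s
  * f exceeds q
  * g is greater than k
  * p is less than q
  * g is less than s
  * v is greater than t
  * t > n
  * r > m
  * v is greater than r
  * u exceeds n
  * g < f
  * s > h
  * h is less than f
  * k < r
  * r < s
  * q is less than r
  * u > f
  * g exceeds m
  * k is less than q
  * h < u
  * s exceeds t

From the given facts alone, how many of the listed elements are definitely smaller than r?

From r the given relations immediately reach k, m, q.
From those, p — 4 in total.
No other element is forced below r by the given relations, so the count is 4.

4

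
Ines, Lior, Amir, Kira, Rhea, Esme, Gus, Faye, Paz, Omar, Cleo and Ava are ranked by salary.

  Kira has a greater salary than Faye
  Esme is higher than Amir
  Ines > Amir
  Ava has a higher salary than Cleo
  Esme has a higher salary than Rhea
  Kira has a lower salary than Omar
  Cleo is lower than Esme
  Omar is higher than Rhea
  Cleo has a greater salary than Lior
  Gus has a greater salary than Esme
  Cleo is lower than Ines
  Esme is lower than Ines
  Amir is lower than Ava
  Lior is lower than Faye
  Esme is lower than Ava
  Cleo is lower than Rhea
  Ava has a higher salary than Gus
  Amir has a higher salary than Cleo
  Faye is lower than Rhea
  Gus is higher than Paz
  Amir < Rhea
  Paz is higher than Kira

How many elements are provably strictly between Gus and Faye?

Chaining upward from Faye reaches: Rhea, Esme, Ines, Kira, Paz, Ava, Omar.
Chaining downward from Gus reaches: Lior, Cleo, Amir, Rhea, Esme, Kira, Paz.
Strictly between Faye and Gus are those in both lists: Rhea, Esme, Kira, Paz — 4 elements.

4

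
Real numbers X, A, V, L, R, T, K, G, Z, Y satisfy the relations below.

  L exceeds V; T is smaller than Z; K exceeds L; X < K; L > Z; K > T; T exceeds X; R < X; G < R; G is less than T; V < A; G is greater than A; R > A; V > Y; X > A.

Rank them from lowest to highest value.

Each adjacent pair is fixed by a given relation: Y < V; V < A; A < G; G < R; R < X; X < T; T < Z; Z < L; L < K. Chaining them end to end gives the full order.

Y < V < A < G < R < X < T < Z < L < K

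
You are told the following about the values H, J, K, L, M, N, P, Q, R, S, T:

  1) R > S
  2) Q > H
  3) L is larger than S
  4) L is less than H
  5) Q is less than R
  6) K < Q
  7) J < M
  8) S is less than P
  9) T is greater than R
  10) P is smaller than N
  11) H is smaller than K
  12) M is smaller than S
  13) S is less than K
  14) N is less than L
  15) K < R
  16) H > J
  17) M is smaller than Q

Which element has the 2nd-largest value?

Chaining the given pairs: J < M < S < P < N < L < H < K < Q < R < T.
The 2nd largest is R.

R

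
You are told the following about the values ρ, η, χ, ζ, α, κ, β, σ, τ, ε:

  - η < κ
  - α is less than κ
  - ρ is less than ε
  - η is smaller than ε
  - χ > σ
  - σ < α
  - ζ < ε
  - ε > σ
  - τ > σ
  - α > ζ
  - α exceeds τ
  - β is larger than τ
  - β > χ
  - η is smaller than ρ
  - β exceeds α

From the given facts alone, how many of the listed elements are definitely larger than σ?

The elements the relations force above σ are τ, χ, ε, α, β, κ — no chain reaches any other.
That is 6.

6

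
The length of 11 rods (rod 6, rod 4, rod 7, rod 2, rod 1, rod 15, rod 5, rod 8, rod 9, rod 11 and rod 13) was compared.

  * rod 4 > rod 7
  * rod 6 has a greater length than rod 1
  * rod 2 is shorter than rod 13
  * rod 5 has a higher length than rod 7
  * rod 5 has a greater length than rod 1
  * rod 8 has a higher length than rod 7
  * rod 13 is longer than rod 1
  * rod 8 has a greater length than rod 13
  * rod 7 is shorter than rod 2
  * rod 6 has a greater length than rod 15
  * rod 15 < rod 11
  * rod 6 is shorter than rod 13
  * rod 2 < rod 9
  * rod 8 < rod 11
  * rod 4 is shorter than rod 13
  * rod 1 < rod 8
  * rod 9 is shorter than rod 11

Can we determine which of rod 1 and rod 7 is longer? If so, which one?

undetermined

Following every chain through rod 7: above rod 7 we get rod 2, rod 4, rod 5, rod 9, rod 13, rod 8, rod 11.
rod 1 is not reached, and no chain runs the other way from rod 1 to rod 7.
So the given relations leave the order of rod 7 and rod 1 undetermined.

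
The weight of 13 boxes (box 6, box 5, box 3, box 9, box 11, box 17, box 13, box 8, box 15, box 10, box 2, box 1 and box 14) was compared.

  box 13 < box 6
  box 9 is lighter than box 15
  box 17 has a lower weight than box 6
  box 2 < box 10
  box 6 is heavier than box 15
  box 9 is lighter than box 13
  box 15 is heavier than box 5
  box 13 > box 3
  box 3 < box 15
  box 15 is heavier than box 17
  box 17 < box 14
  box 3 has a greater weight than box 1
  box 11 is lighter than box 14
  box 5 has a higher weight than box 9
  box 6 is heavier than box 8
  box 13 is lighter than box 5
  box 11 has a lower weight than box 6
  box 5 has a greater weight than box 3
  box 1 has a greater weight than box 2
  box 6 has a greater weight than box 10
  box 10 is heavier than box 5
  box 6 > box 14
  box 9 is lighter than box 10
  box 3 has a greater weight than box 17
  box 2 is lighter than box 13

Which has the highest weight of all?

box 6

box 9 is not greatest since box 9 < box 5; box 8 is not greatest since box 8 < box 6; box 17 is not greatest since box 17 < box 3; box 2 is not greatest since box 2 < box 1; box 1 is not greatest since box 1 < box 3; box 3 is not greatest since box 3 < box 13; box 13 is not greatest since box 13 < box 6; box 11 is not greatest since box 11 < box 14; box 5 is not greatest since box 5 < box 15; box 14 is not greatest since box 14 < box 6; box 10 is not greatest since box 10 < box 6; box 15 is not greatest since box 15 < box 6.
Only box 6 has nothing above it, so box 6 is the highest weight.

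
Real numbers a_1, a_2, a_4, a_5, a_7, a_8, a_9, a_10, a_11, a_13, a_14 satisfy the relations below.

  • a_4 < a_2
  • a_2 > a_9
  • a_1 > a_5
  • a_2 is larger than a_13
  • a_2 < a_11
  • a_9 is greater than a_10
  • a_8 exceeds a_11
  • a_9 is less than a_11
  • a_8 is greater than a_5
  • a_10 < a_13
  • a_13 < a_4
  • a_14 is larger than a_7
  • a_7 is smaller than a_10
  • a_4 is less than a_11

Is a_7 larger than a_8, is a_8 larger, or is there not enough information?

a_8

The relevant relations are a_7 < a_10; a_10 < a_9; a_9 < a_2; a_2 < a_11; a_11 < a_8.
Together: a_7 < a_10 < a_9 < a_2 < a_11 < a_8.
So a_8 is larger.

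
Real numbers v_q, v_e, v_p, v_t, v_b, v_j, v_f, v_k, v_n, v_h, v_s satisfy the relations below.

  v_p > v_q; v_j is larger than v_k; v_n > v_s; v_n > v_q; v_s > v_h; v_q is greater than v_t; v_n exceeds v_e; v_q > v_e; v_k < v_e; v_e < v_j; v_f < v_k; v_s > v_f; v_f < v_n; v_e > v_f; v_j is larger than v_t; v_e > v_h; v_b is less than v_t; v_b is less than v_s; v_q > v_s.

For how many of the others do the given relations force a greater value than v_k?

Directly above v_k: v_e, v_j.
One step further: v_q, v_n (4 so far).
One step further: v_p (5 so far).
Nothing else is reachable above v_k; 5 in all.

5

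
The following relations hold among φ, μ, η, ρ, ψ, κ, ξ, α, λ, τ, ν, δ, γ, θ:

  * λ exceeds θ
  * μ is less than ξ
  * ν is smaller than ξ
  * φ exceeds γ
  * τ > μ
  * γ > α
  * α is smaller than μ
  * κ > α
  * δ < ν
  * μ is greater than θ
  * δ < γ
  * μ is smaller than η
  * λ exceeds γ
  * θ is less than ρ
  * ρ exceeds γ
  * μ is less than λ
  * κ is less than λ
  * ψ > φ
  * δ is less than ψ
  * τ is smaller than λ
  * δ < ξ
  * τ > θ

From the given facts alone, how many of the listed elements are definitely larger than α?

10

The elements the relations force above α are μ, γ, ρ, φ, κ, τ, ψ, λ, ξ, η — no chain reaches any other.
That is 10.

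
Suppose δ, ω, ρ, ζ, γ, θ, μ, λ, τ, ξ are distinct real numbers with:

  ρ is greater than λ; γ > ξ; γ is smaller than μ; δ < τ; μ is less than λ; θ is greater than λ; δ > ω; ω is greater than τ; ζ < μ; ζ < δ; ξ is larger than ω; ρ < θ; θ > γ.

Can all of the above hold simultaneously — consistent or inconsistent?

inconsistent

Chaining the given relations yields δ < τ < ω, so δ < ω. But one relation states ω < δ. These cannot both hold.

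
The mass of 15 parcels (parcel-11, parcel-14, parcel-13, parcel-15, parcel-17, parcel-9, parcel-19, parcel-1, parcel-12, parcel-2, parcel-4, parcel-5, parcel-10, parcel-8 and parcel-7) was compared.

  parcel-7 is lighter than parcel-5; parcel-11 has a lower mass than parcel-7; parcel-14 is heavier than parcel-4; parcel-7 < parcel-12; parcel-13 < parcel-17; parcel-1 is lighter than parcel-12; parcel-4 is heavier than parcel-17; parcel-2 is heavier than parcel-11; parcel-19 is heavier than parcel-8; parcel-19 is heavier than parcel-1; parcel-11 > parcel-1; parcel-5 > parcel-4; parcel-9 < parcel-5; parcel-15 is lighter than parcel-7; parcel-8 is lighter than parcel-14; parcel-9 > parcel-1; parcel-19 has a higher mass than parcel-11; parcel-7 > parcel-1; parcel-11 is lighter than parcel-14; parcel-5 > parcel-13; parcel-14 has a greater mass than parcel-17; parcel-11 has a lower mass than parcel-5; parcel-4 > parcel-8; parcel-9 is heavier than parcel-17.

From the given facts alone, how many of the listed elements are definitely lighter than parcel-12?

From parcel-12 the given relations immediately reach parcel-1, parcel-7.
From those, parcel-15, parcel-11 — 4 in total.
Nothing else is reachable below parcel-12; 4 in all.

4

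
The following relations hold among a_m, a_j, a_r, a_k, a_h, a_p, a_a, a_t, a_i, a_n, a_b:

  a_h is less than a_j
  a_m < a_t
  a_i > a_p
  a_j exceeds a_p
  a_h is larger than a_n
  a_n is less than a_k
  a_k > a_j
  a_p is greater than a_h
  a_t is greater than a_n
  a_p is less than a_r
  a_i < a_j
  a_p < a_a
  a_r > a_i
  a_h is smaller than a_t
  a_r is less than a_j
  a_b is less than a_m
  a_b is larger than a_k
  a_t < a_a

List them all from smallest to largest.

The consecutive links are each given: a_n < a_h; a_h < a_p; a_p < a_i; a_i < a_r; a_r < a_j; a_j < a_k; a_k < a_b; a_b < a_m; a_m < a_t; a_t < a_a.

a_n < a_h < a_p < a_i < a_r < a_j < a_k < a_b < a_m < a_t < a_a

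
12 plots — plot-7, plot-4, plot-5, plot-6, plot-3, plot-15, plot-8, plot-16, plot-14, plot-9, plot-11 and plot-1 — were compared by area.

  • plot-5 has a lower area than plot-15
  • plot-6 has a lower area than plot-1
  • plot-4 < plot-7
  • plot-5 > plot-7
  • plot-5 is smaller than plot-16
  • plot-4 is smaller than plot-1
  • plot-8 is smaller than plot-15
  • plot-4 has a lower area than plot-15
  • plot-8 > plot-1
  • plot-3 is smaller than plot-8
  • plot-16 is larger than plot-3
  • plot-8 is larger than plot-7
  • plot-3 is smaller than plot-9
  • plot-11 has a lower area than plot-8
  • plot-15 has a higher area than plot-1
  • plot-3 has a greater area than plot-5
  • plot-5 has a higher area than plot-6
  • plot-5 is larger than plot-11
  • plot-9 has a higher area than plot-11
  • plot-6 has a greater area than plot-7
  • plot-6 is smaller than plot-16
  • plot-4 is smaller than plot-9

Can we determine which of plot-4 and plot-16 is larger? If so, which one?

plot-16

The relevant relations are plot-4 < plot-7; plot-7 < plot-6; plot-6 < plot-5; plot-5 < plot-3; plot-3 < plot-16.
Together: plot-4 < plot-7 < plot-6 < plot-5 < plot-3 < plot-16.
So plot-16 is larger.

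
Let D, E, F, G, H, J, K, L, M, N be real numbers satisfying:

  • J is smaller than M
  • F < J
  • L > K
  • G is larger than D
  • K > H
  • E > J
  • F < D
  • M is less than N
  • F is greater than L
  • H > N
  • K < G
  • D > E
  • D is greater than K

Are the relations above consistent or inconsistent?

inconsistent

Chaining the given relations yields M < N < H < K < L < F < J, so M < J. But one relation states J < M. These cannot both hold.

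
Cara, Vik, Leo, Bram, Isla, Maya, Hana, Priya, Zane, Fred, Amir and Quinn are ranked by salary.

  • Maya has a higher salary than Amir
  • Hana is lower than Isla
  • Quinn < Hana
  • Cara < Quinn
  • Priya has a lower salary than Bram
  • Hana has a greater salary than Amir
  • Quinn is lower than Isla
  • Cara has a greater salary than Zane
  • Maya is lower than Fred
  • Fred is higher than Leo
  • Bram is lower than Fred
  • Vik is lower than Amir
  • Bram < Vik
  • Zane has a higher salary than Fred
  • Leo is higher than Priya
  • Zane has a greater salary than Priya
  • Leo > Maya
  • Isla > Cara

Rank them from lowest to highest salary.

Each adjacent pair is fixed by a given relation: Priya < Bram; Bram < Vik; Vik < Amir; Amir < Maya; Maya < Leo; Leo < Fred; Fred < Zane; Zane < Cara; Cara < Quinn; Quinn < Hana; Hana < Isla. Chaining them end to end gives the full order.

Priya < Bram < Vik < Amir < Maya < Leo < Fred < Zane < Cara < Quinn < Hana < Isla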